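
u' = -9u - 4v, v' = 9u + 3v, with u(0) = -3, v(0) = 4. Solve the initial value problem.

Coefficient matrix A = [[-9, -4], [9, 3]].
Characteristic polynomial det(A - λI) = λ^2 + 6λ + 9 = 0.
Single eigenvalue λ = -3 with algebraic multiplicity 2.
Eigenvector v = (2,-3); generalized eigenvector w with (A-λI)w=v is (1,-2).
General solution: e^(-3t)[K_1·v + K_2·(t·v + w)].
Applying u(0)=-3, v(0)=4 gives K_1=-2, K_2=1.

u(t) = 2te^(-3t) - 3e^(-3t), v(t) = -3te^(-3t) + 4e^(-3t)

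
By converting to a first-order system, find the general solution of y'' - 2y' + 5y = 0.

y(t) = C_1e^(t)cos(2t) + C_2e^(t)sin(2t)

Let x_1 = y, x_2 = y'. Then x_1' = x_2 and x_2' = -5x_1 + 2x_2.
A = [[0,1],[-5,2]]; det(A-λI) = λ^2 - 2λ + 5.
Eigenvalues λ = 1 ± 2i.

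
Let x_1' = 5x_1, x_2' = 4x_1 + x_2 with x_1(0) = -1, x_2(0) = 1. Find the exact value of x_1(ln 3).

A = [[5,0],[4,1]]; eigenvalues λ = 1, 5.
Eigenvectors: (0,1) for λ=1, (-1,-1) for λ=5.
From the initial condition, c_1 = 2, c_2 = 1.
x_1(ln 3) = (2)(3^1)(0) + (1)(3^5)(-1) = -243.

-243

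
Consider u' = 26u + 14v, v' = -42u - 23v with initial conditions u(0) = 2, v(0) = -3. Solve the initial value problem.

u(t) = 2e^(5t), v(t) = -3e^(5t)

Coefficient matrix A = [[26, 14], [-42, -23]].
Characteristic polynomial det(A - λI) = λ^2 - 3λ - 10 = 0.
Eigenvalues λ = -2, 5.
For λ=-2: (A-λI) row 1 is [28, 14], so an eigenvector is (-1, 2).
For λ=5: (A-λI) row 1 is [21, 14], so an eigenvector is (2, -3).
General solution: K_1e^(-2t)(-1,2) + K_2e^(5t)(2,-3).
Applying u(0)=2, v(0)=-3 gives K_1=0, K_2=1.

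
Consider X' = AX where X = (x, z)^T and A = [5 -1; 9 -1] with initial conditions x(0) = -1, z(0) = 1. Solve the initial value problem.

Coefficient matrix A = [[5, -1], [9, -1]].
Characteristic polynomial det(A - λI) = λ^2 - 4λ + 4 = 0.
Single eigenvalue λ = 2 with algebraic multiplicity 2.
Eigenvector v = (-1,-3); generalized eigenvector w with (A-λI)w=v is (0,1).
General solution: e^(2t)[c_1·v + c_2·(t·v + w)].
Applying x(0)=-1, z(0)=1 gives c_1=1, c_2=4.

x(t) = -4te^(2t) - e^(2t), z(t) = -12te^(2t) + e^(2t)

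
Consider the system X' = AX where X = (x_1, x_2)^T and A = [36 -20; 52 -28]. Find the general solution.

Coefficient matrix A = [[36, -20], [52, -28]].
Characteristic polynomial det(A - λI) = λ^2 - 8λ + 32 = 0.
Eigenvalues λ = 4 ± 4i (complex conjugate pair).
For λ=4+4i: an eigenvector is (1,2) - i(-2,-3) = (1 + 2i, 2 + 3i).
A real fundamental pair from Re and Im of e^((4+4i)t)v: X_1 = e^(4t)(cos(4t)·(1,2) + sin(4t)·(-2,-3)), X_2 = e^(4t)(sin(4t)·(1,2) - cos(4t)·(-2,-3)).
General solution: c_1X_1 + c_2X_2.

x_1(t) = -2c_1e^(4t)sin(4t) + c_1e^(4t)cos(4t) + c_2e^(4t)sin(4t) + 2c_2e^(4t)cos(4t), x_2(t) = -3c_1e^(4t)sin(4t) + 2c_1e^(4t)cos(4t) + 2c_2e^(4t)sin(4t) + 3c_2e^(4t)cos(4t)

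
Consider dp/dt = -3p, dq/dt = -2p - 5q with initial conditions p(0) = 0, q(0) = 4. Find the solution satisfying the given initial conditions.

p(t) = 0, q(t) = 4e^(-5t)

Coefficient matrix A = [[-3, 0], [-2, -5]].
Characteristic polynomial det(A - λI) = λ^2 + 8λ + 15 = 0.
Eigenvalues λ = -3, -5.
For λ=-3: (A-λI) row 2 is [-2, -2], so an eigenvector is (1, -1).
For λ=-5: (A-λI) row 1 is [2, 0], so an eigenvector is (0, -1).
General solution: C_1e^(-3t)(1,-1) + C_2e^(-5t)(0,-1).
Applying p(0)=0, q(0)=4 gives C_1=0, C_2=-4.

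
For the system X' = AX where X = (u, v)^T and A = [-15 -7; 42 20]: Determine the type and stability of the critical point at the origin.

saddle

A = [[-15,-7],[42,20]]; det(A-λI) = λ^2 - 5λ - 6.
λ = 6, -1: opposite signs.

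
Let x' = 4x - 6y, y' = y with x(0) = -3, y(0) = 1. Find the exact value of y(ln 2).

A = [[4,-6],[0,1]]; eigenvalues λ = 1, 4.
Eigenvectors: (2,1) for λ=1, (-1,0) for λ=4.
From the initial condition, c_1 = 1, c_2 = 5.
y(ln 2) = (1)(2^1)(1) + (5)(2^4)(0) = 2.

2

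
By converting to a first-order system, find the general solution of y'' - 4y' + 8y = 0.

y(t) = C_1e^(2t)cos(2t) + C_2e^(2t)sin(2t)

Let x_1 = y, x_2 = y'. Then x_1' = x_2 and x_2' = -8x_1 + 4x_2.
A = [[0,1],[-8,4]]; det(A-λI) = λ^2 - 4λ + 8.
Eigenvalues λ = 2 ± 2i.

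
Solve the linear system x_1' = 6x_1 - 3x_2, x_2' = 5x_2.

Coefficient matrix A = [[6, -3], [0, 5]].
Characteristic polynomial det(A - λI) = λ^2 - 11λ + 30 = 0.
Eigenvalues λ = 5, 6.
For λ=5: (A-λI) row 1 is [1, -3], so an eigenvector is (-3, -1).
For λ=6: (A-λI) row 1 is [0, -3], so an eigenvector is (-1, 0).
General solution: C_1e^(5t)(-3,-1) + C_2e^(6t)(-1,0).

x_1(t) = -3C_1e^(5t) - C_2e^(6t), x_2(t) = -C_1e^(5t)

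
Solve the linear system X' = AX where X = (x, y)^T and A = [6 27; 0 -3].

x(t) = -C_1e^(6t) - 3C_2e^(-3t), y(t) = C_2e^(-3t)

Coefficient matrix A = [[6, 27], [0, -3]].
Characteristic polynomial det(A - λI) = λ^2 - 3λ - 18 = 0.
Eigenvalues λ = 6, -3.
For λ=6: (A-λI) row 1 is [0, 27], so an eigenvector is (-1, 0).
For λ=-3: (A-λI) row 1 is [9, 27], so an eigenvector is (-3, 1).
General solution: C_1e^(6t)(-1,0) + C_2e^(-3t)(-3,1).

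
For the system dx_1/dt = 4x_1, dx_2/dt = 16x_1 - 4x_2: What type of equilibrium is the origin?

A = [[4,0],[16,-4]]; det(A-λI) = λ^2 - 16.
λ = -4, 4: opposite signs.

saddle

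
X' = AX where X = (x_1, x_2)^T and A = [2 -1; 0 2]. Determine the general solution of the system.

Coefficient matrix A = [[2, -1], [0, 2]].
Characteristic polynomial det(A - λI) = λ^2 - 4λ + 4 = 0.
Single eigenvalue λ = 2 with algebraic multiplicity 2.
Eigenvector v = (-1,0); generalized eigenvector w with (A-λI)w=v is (2,1).
General solution: e^(2t)[K_1·v + K_2·(t·v + w)].

x_1(t) = -K_1e^(2t) - K_2te^(2t) + 2K_2e^(2t), x_2(t) = K_2e^(2t)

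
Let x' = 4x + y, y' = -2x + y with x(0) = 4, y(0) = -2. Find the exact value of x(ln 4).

A = [[4,1],[-2,1]]; eigenvalues λ = 2, 3.
Eigenvectors: (1,-2) for λ=2, (-1,1) for λ=3.
From the initial condition, c_1 = -2, c_2 = -6.
x(ln 4) = (-2)(4^2)(1) + (-6)(4^3)(-1) = 352.

352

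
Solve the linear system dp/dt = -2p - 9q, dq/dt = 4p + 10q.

p(t) = 3C_1e^(4t) + 3C_2te^(4t) - 2C_2e^(4t), q(t) = -2C_1e^(4t) - 2C_2te^(4t) + C_2e^(4t)

Coefficient matrix A = [[-2, -9], [4, 10]].
Characteristic polynomial det(A - λI) = λ^2 - 8λ + 16 = 0.
Single eigenvalue λ = 4 with algebraic multiplicity 2.
Eigenvector v = (3,-2); generalized eigenvector w with (A-λI)w=v is (-2,1).
General solution: e^(4t)[C_1·v + C_2·(t·v + w)].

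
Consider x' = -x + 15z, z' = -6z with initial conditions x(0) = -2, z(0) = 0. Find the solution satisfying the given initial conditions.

x(t) = -2e^(-t), z(t) = 0

Coefficient matrix A = [[-1, 15], [0, -6]].
Characteristic polynomial det(A - λI) = λ^2 + 7λ + 6 = 0.
Eigenvalues λ = -1, -6.
For λ=-1: (A-λI) row 1 is [0, 15], so an eigenvector is (-1, 0).
For λ=-6: (A-λI) row 1 is [5, 15], so an eigenvector is (-3, 1).
General solution: K_1e^(-t)(-1,0) + K_2e^(-6t)(-3,1).
Applying x(0)=-2, z(0)=0 gives K_1=2, K_2=0.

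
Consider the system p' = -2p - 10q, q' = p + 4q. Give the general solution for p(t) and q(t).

Coefficient matrix A = [[-2, -10], [1, 4]].
Characteristic polynomial det(A - λI) = λ^2 - 2λ + 2 = 0.
Eigenvalues λ = 1 ± i (complex conjugate pair).
For λ=1+i: an eigenvector is (3,-1) - i(1,0) = (3 - i, -1).
A real fundamental pair from Re and Im of e^((1+i)t)v: X_1 = e^(t)(cos(t)·(3,-1) + sin(t)·(1,0)), X_2 = e^(t)(sin(t)·(3,-1) - cos(t)·(1,0)).
General solution: c_1X_1 + c_2X_2.

p(t) = c_1e^(t)sin(t) + 3c_1e^(t)cos(t) + 3c_2e^(t)sin(t) - c_2e^(t)cos(t), q(t) = -c_1e^(t)cos(t) - c_2e^(t)sin(t)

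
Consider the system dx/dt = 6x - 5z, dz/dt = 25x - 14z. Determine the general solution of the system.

Coefficient matrix A = [[6, -5], [25, -14]].
Characteristic polynomial det(A - λI) = λ^2 + 8λ + 41 = 0.
Eigenvalues λ = -4 ± 5i (complex conjugate pair).
For λ=-4+5i: an eigenvector is (0,-1) - i(1,2) = (0 - i, -1 - 2i).
A real fundamental pair from Re and Im of e^((-4+5i)t)v: X_1 = e^(-4t)(cos(5t)·(0,-1) + sin(5t)·(1,2)), X_2 = e^(-4t)(sin(5t)·(0,-1) - cos(5t)·(1,2)).
General solution: K_1X_1 + K_2X_2.

x(t) = K_1e^(-4t)sin(5t) - K_2e^(-4t)cos(5t), z(t) = 2K_1e^(-4t)sin(5t) - K_1e^(-4t)cos(5t) - K_2e^(-4t)sin(5t) - 2K_2e^(-4t)cos(5t)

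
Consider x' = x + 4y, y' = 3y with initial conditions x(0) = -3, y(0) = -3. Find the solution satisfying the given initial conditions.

Coefficient matrix A = [[1, 4], [0, 3]].
Characteristic polynomial det(A - λI) = λ^2 - 4λ + 3 = 0.
Eigenvalues λ = 1, 3.
For λ=1: (A-λI) row 1 is [0, 4], so an eigenvector is (-1, 0).
For λ=3: (A-λI) row 1 is [-2, 4], so an eigenvector is (2, 1).
General solution: K_1e^(t)(-1,0) + K_2e^(3t)(2,1).
Applying x(0)=-3, y(0)=-3 gives K_1=-3, K_2=-3.

x(t) = -6e^(3t) + 3e^(t), y(t) = -3e^(3t)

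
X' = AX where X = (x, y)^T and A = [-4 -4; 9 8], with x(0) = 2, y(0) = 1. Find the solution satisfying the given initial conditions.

x(t) = -16te^(2t) + 2e^(2t), y(t) = 24te^(2t) + e^(2t)

Coefficient matrix A = [[-4, -4], [9, 8]].
Characteristic polynomial det(A - λI) = λ^2 - 4λ + 4 = 0.
Single eigenvalue λ = 2 with algebraic multiplicity 2.
Eigenvector v = (-2,3); generalized eigenvector w with (A-λI)w=v is (-1,2).
General solution: e^(2t)[K_1·v + K_2·(t·v + w)].
Applying x(0)=2, y(0)=1 gives K_1=-5, K_2=8.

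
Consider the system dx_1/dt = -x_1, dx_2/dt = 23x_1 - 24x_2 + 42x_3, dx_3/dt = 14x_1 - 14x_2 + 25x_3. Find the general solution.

x_1(t) = C_1e^(-t), x_2(t) = C_1e^(-t) - 3C_2e^(4t) + 2C_3e^(-3t), x_3(t) = -2C_2e^(4t) + C_3e^(-3t)

Coefficient matrix A = [[-1, 0, 0], [23, -24, 42], [14, -14, 25]].
det(A - λI) = 0 gives eigenvalues λ = -1, 4, -3.
For λ=-1: eigenvector (1,1,0).
For λ=4: eigenvector (0,-3,-2).
For λ=-3: eigenvector (0,2,1).
General solution: C_1e^(-t)(1,1,0) + C_2e^(4t)(0,-3,-2) + C_3e^(-3t)(0,2,1).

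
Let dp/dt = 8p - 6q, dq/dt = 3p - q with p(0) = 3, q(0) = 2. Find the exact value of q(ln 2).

36

A = [[8,-6],[3,-1]]; eigenvalues λ = 2, 5.
Eigenvectors: (1,1) for λ=2, (-2,-1) for λ=5.
From the initial condition, c_1 = 1, c_2 = -1.
q(ln 2) = (1)(2^2)(1) + (-1)(2^5)(-1) = 36.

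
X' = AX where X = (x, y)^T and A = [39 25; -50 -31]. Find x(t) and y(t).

x(t) = -2c_1e^(4t)sin(5t) - c_1e^(4t)cos(5t) - c_2e^(4t)sin(5t) + 2c_2e^(4t)cos(5t), y(t) = 3c_1e^(4t)sin(5t) + c_1e^(4t)cos(5t) + c_2e^(4t)sin(5t) - 3c_2e^(4t)cos(5t)

Coefficient matrix A = [[39, 25], [-50, -31]].
Characteristic polynomial det(A - λI) = λ^2 - 8λ + 41 = 0.
Eigenvalues λ = 4 ± 5i (complex conjugate pair).
For λ=4+5i: an eigenvector is (-1,1) - i(-2,3) = (-1 + 2i, 1 - 3i).
A real fundamental pair from Re and Im of e^((4+5i)t)v: X_1 = e^(4t)(cos(5t)·(-1,1) + sin(5t)·(-2,3)), X_2 = e^(4t)(sin(5t)·(-1,1) - cos(5t)·(-2,3)).
General solution: c_1X_1 + c_2X_2.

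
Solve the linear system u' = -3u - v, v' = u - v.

Coefficient matrix A = [[-3, -1], [1, -1]].
Characteristic polynomial det(A - λI) = λ^2 + 4λ + 4 = 0.
Single eigenvalue λ = -2 with algebraic multiplicity 2.
Eigenvector v = (1,-1); generalized eigenvector w with (A-λI)w=v is (0,-1).
General solution: e^(-2t)[C_1·v + C_2·(t·v + w)].

u(t) = C_1e^(-2t) + C_2te^(-2t), v(t) = -C_1e^(-2t) - C_2te^(-2t) - C_2e^(-2t)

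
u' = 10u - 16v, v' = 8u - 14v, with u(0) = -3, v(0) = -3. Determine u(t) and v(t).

u(t) = -3e^(-6t), v(t) = -3e^(-6t)

Coefficient matrix A = [[10, -16], [8, -14]].
Characteristic polynomial det(A - λI) = λ^2 + 4λ - 12 = 0.
Eigenvalues λ = -6, 2.
For λ=-6: (A-λI) row 1 is [16, -16], so an eigenvector is (1, 1).
For λ=2: (A-λI) row 1 is [8, -16], so an eigenvector is (2, 1).
General solution: c_1e^(-6t)(1,1) + c_2e^(2t)(2,1).
Applying u(0)=-3, v(0)=-3 gives c_1=-3, c_2=0.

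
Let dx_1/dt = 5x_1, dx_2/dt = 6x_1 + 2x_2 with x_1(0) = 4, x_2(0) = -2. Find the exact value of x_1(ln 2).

128

A = [[5,0],[6,2]]; eigenvalues λ = 5, 2.
Eigenvectors: (1,2) for λ=5, (0,1) for λ=2.
From the initial condition, c_1 = 4, c_2 = -10.
x_1(ln 2) = (4)(2^5)(1) + (-10)(2^2)(0) = 128.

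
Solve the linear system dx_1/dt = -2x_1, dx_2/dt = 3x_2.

Coefficient matrix A = [[-2, 0], [0, 3]].
Characteristic polynomial det(A - λI) = λ^2 - λ - 6 = 0.
Eigenvalues λ = 3, -2.
For λ=3: (A-λI) row 1 is [-5, 0], so an eigenvector is (0, -1).
For λ=-2: (A-λI) row 2 is [0, 5], so an eigenvector is (1, 0).
General solution: K_1e^(3t)(0,-1) + K_2e^(-2t)(1,0).

x_1(t) = K_2e^(-2t), x_2(t) = -K_1e^(3t)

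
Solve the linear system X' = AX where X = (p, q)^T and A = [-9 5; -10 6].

p(t) = K_1e^(t) - K_2e^(-4t), q(t) = 2K_1e^(t) - K_2e^(-4t)

Coefficient matrix A = [[-9, 5], [-10, 6]].
Characteristic polynomial det(A - λI) = λ^2 + 3λ - 4 = 0.
Eigenvalues λ = 1, -4.
For λ=1: (A-λI) row 1 is [-10, 5], so an eigenvector is (1, 2).
For λ=-4: (A-λI) row 1 is [-5, 5], so an eigenvector is (-1, -1).
General solution: K_1e^(t)(1,2) + K_2e^(-4t)(-1,-1).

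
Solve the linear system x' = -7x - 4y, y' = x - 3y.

x(t) = 2K_1e^(-5t) + 2K_2te^(-5t) + K_2e^(-5t), y(t) = -K_1e^(-5t) - K_2te^(-5t) - K_2e^(-5t)

Coefficient matrix A = [[-7, -4], [1, -3]].
Characteristic polynomial det(A - λI) = λ^2 + 10λ + 25 = 0.
Single eigenvalue λ = -5 with algebraic multiplicity 2.
Eigenvector v = (2,-1); generalized eigenvector w with (A-λI)w=v is (1,-1).
General solution: e^(-5t)[K_1·v + K_2·(t·v + w)].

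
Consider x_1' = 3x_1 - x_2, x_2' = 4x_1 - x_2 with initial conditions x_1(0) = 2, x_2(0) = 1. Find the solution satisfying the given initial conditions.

Coefficient matrix A = [[3, -1], [4, -1]].
Characteristic polynomial det(A - λI) = λ^2 - 2λ + 1 = 0.
Single eigenvalue λ = 1 with algebraic multiplicity 2.
Eigenvector v = (1,2); generalized eigenvector w with (A-λI)w=v is (2,3).
General solution: e^(t)[K_1·v + K_2·(t·v + w)].
Applying x_1(0)=2, x_2(0)=1 gives K_1=-4, K_2=3.

x_1(t) = 3te^(t) + 2e^(t), x_2(t) = 6te^(t) + e^(t)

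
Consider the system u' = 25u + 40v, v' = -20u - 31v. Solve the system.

u(t) = 3K_1e^(-3t)sin(4t) - K_1e^(-3t)cos(4t) - K_2e^(-3t)sin(4t) - 3K_2e^(-3t)cos(4t), v(t) = -2K_1e^(-3t)sin(4t) + K_1e^(-3t)cos(4t) + K_2e^(-3t)sin(4t) + 2K_2e^(-3t)cos(4t)

Coefficient matrix A = [[25, 40], [-20, -31]].
Characteristic polynomial det(A - λI) = λ^2 + 6λ + 25 = 0.
Eigenvalues λ = -3 ± 4i (complex conjugate pair).
For λ=-3+4i: an eigenvector is (-1,1) - i(3,-2) = (-1 - 3i, 1 + 2i).
A real fundamental pair from Re and Im of e^((-3+4i)t)v: X_1 = e^(-3t)(cos(4t)·(-1,1) + sin(4t)·(3,-2)), X_2 = e^(-3t)(sin(4t)·(-1,1) - cos(4t)·(3,-2)).
General solution: K_1X_1 + K_2X_2.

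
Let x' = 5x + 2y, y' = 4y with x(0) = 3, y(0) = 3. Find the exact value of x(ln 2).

A = [[5,2],[0,4]]; eigenvalues λ = 5, 4.
Eigenvectors: (1,0) for λ=5, (2,-1) for λ=4.
From the initial condition, c_1 = 9, c_2 = -3.
x(ln 2) = (9)(2^5)(1) + (-3)(2^4)(2) = 192.

192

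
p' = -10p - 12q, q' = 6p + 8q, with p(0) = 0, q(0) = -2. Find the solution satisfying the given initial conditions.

p(t) = 4e^(2t) - 4e^(-4t), q(t) = -4e^(2t) + 2e^(-4t)

Coefficient matrix A = [[-10, -12], [6, 8]].
Characteristic polynomial det(A - λI) = λ^2 + 2λ - 8 = 0.
Eigenvalues λ = -4, 2.
For λ=-4: (A-λI) row 1 is [-6, -12], so an eigenvector is (-2, 1).
For λ=2: (A-λI) row 1 is [-12, -12], so an eigenvector is (-1, 1).
General solution: c_1e^(-4t)(-2,1) + c_2e^(2t)(-1,1).
Applying p(0)=0, q(0)=-2 gives c_1=2, c_2=-4.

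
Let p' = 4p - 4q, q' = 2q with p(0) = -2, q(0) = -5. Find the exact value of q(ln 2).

-20

A = [[4,-4],[0,2]]; eigenvalues λ = 2, 4.
Eigenvectors: (-2,-1) for λ=2, (-1,0) for λ=4.
From the initial condition, c_1 = 5, c_2 = -8.
q(ln 2) = (5)(2^2)(-1) + (-8)(2^4)(0) = -20.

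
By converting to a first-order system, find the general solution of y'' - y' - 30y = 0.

Let x_1 = y, x_2 = y'. Then x_1' = x_2 and x_2' = 30x_1 + x_2.
A = [[0,1],[30,1]]; det(A-λI) = λ^2 - λ - 30.
Eigenvalues λ = -5, 6 with eigenvectors (1,-5), (1,6).

y(t) = c_1e^(-5t) + c_2e^(6t)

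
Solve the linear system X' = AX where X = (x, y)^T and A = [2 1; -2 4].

Coefficient matrix A = [[2, 1], [-2, 4]].
Characteristic polynomial det(A - λI) = λ^2 - 6λ + 10 = 0.
Eigenvalues λ = 3 ± i (complex conjugate pair).
For λ=3+i: an eigenvector is (1,1) - i(0,-1) = (1, 1 + i).
A real fundamental pair from Re and Im of e^((3+i)t)v: X_1 = e^(3t)(cos(t)·(1,1) + sin(t)·(0,-1)), X_2 = e^(3t)(sin(t)·(1,1) - cos(t)·(0,-1)).
General solution: K_1X_1 + K_2X_2.

x(t) = K_1e^(3t)cos(t) + K_2e^(3t)sin(t), y(t) = -K_1e^(3t)sin(t) + K_1e^(3t)cos(t) + K_2e^(3t)sin(t) + K_2e^(3t)cos(t)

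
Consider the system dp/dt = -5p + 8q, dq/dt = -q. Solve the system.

Coefficient matrix A = [[-5, 8], [0, -1]].
Characteristic polynomial det(A - λI) = λ^2 + 6λ + 5 = 0.
Eigenvalues λ = -1, -5.
For λ=-1: (A-λI) row 1 is [-4, 8], so an eigenvector is (-2, -1).
For λ=-5: (A-λI) row 1 is [0, 8], so an eigenvector is (1, 0).
General solution: c_1e^(-t)(-2,-1) + c_2e^(-5t)(1,0).

p(t) = -2c_1e^(-t) + c_2e^(-5t), q(t) = -c_1e^(-t)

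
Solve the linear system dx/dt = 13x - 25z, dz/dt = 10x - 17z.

Coefficient matrix A = [[13, -25], [10, -17]].
Characteristic polynomial det(A - λI) = λ^2 + 4λ + 29 = 0.
Eigenvalues λ = -2 ± 5i (complex conjugate pair).
For λ=-2+5i: an eigenvector is (-2,-1) - i(-1,-1) = (-2 + i, -1 + i).
A real fundamental pair from Re and Im of e^((-2+5i)t)v: X_1 = e^(-2t)(cos(5t)·(-2,-1) + sin(5t)·(-1,-1)), X_2 = e^(-2t)(sin(5t)·(-2,-1) - cos(5t)·(-1,-1)).
General solution: c_1X_1 + c_2X_2.

x(t) = -c_1e^(-2t)sin(5t) - 2c_1e^(-2t)cos(5t) - 2c_2e^(-2t)sin(5t) + c_2e^(-2t)cos(5t), z(t) = -c_1e^(-2t)sin(5t) - c_1e^(-2t)cos(5t) - c_2e^(-2t)sin(5t) + c_2e^(-2t)cos(5t)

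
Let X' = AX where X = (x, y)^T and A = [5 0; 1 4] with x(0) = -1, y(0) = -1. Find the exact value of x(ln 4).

A = [[5,0],[1,4]]; eigenvalues λ = 4, 5.
Eigenvectors: (0,1) for λ=4, (-1,-1) for λ=5.
From the initial condition, c_1 = 0, c_2 = 1.
x(ln 4) = (0)(4^4)(0) + (1)(4^5)(-1) = -1024.

-1024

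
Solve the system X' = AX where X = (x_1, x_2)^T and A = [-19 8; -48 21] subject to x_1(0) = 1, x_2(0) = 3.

Coefficient matrix A = [[-19, 8], [-48, 21]].
Characteristic polynomial det(A - λI) = λ^2 - 2λ - 15 = 0.
Eigenvalues λ = 5, -3.
For λ=5: (A-λI) row 1 is [-24, 8], so an eigenvector is (-1, -3).
For λ=-3: (A-λI) row 1 is [-16, 8], so an eigenvector is (-1, -2).
General solution: K_1e^(5t)(-1,-3) + K_2e^(-3t)(-1,-2).
Applying x_1(0)=1, x_2(0)=3 gives K_1=-1, K_2=0.

x_1(t) = e^(5t), x_2(t) = 3e^(5t)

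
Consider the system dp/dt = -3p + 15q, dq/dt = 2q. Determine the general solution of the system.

p(t) = -3c_1e^(2t) - c_2e^(-3t), q(t) = -c_1e^(2t)

Coefficient matrix A = [[-3, 15], [0, 2]].
Characteristic polynomial det(A - λI) = λ^2 + λ - 6 = 0.
Eigenvalues λ = 2, -3.
For λ=2: (A-λI) row 1 is [-5, 15], so an eigenvector is (-3, -1).
For λ=-3: (A-λI) row 1 is [0, 15], so an eigenvector is (-1, 0).
General solution: c_1e^(2t)(-3,-1) + c_2e^(-3t)(-1,0).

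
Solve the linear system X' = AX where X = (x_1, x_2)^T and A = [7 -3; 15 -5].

x_1(t) = -c_1e^(t)sin(3t) + c_2e^(t)cos(3t), x_2(t) = -2c_1e^(t)sin(3t) + c_1e^(t)cos(3t) + c_2e^(t)sin(3t) + 2c_2e^(t)cos(3t)

Coefficient matrix A = [[7, -3], [15, -5]].
Characteristic polynomial det(A - λI) = λ^2 - 2λ + 10 = 0.
Eigenvalues λ = 1 ± 3i (complex conjugate pair).
For λ=1+3i: an eigenvector is (0,1) - i(-1,-2) = (0 + i, 1 + 2i).
A real fundamental pair from Re and Im of e^((1+3i)t)v: X_1 = e^(t)(cos(3t)·(0,1) + sin(3t)·(-1,-2)), X_2 = e^(t)(sin(3t)·(0,1) - cos(3t)·(-1,-2)).
General solution: c_1X_1 + c_2X_2.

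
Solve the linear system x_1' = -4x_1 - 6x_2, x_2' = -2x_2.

Coefficient matrix A = [[-4, -6], [0, -2]].
Characteristic polynomial det(A - λI) = λ^2 + 6λ + 8 = 0.
Eigenvalues λ = -4, -2.
For λ=-4: (A-λI) row 1 is [0, -6], so an eigenvector is (1, 0).
For λ=-2: (A-λI) row 1 is [-2, -6], so an eigenvector is (-3, 1).
General solution: c_1e^(-4t)(1,0) + c_2e^(-2t)(-3,1).

x_1(t) = c_1e^(-4t) - 3c_2e^(-2t), x_2(t) = c_2e^(-2t)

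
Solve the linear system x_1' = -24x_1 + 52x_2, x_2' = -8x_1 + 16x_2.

x_1(t) = 2K_1e^(-4t)sin(4t) - 3K_1e^(-4t)cos(4t) - 3K_2e^(-4t)sin(4t) - 2K_2e^(-4t)cos(4t), x_2(t) = K_1e^(-4t)sin(4t) - K_1e^(-4t)cos(4t) - K_2e^(-4t)sin(4t) - K_2e^(-4t)cos(4t)

Coefficient matrix A = [[-24, 52], [-8, 16]].
Characteristic polynomial det(A - λI) = λ^2 + 8λ + 32 = 0.
Eigenvalues λ = -4 ± 4i (complex conjugate pair).
For λ=-4+4i: an eigenvector is (-3,-1) - i(2,1) = (-3 - 2i, -1 - i).
A real fundamental pair from Re and Im of e^((-4+4i)t)v: X_1 = e^(-4t)(cos(4t)·(-3,-1) + sin(4t)·(2,1)), X_2 = e^(-4t)(sin(4t)·(-3,-1) - cos(4t)·(2,1)).
General solution: K_1X_1 + K_2X_2.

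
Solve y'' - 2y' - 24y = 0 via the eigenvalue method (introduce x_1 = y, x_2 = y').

y(t) = C_1e^(6t) + C_2e^(-4t)

Let x_1 = y, x_2 = y'. Then x_1' = x_2 and x_2' = 24x_1 + 2x_2.
A = [[0,1],[24,2]]; det(A-λI) = λ^2 - 2λ - 24.
Eigenvalues λ = 6, -4 with eigenvectors (1,6), (1,-4).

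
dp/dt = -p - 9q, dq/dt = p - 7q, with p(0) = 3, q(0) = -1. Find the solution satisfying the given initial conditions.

Coefficient matrix A = [[-1, -9], [1, -7]].
Characteristic polynomial det(A - λI) = λ^2 + 8λ + 16 = 0.
Single eigenvalue λ = -4 with algebraic multiplicity 2.
Eigenvector v = (-3,-1); generalized eigenvector w with (A-λI)w=v is (2,1).
General solution: e^(-4t)[K_1·v + K_2·(t·v + w)].
Applying p(0)=3, q(0)=-1 gives K_1=-5, K_2=-6.

p(t) = 18te^(-4t) + 3e^(-4t), q(t) = 6te^(-4t) - e^(-4t)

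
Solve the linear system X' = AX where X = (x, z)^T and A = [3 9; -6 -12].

Coefficient matrix A = [[3, 9], [-6, -12]].
Characteristic polynomial det(A - λI) = λ^2 + 9λ + 18 = 0.
Eigenvalues λ = -6, -3.
For λ=-6: (A-λI) row 1 is [9, 9], so an eigenvector is (1, -1).
For λ=-3: (A-λI) row 1 is [6, 9], so an eigenvector is (-3, 2).
General solution: K_1e^(-6t)(1,-1) + K_2e^(-3t)(-3,2).

x(t) = K_1e^(-6t) - 3K_2e^(-3t), z(t) = -K_1e^(-6t) + 2K_2e^(-3t)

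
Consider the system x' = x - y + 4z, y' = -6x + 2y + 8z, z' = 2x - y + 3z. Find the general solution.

x(t) = K_1e^(-t) - K_2e^(4t) + K_3e^(3t), y(t) = 2K_1e^(-t) - K_2e^(4t) + 2K_3e^(3t), z(t) = -K_2e^(4t) + K_3e^(3t)

Coefficient matrix A = [[1, -1, 4], [-6, 2, 8], [2, -1, 3]].
det(A - λI) = 0 gives eigenvalues λ = -1, 4, 3.
For λ=-1: eigenvector (1,2,0).
For λ=4: eigenvector (-1,-1,-1).
For λ=3: eigenvector (1,2,1).
General solution: K_1e^(-t)(1,2,0) + K_2e^(4t)(-1,-1,-1) + K_3e^(3t)(1,2,1).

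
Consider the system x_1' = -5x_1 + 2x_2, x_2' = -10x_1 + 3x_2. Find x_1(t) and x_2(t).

x_1(t) = C_1e^(-t)cos(2t) + C_2e^(-t)sin(2t), x_2(t) = -C_1e^(-t)sin(2t) + 2C_1e^(-t)cos(2t) + 2C_2e^(-t)sin(2t) + C_2e^(-t)cos(2t)

Coefficient matrix A = [[-5, 2], [-10, 3]].
Characteristic polynomial det(A - λI) = λ^2 + 2λ + 5 = 0.
Eigenvalues λ = -1 ± 2i (complex conjugate pair).
For λ=-1+2i: an eigenvector is (1,2) - i(0,-1) = (1, 2 + i).
A real fundamental pair from Re and Im of e^((-1+2i)t)v: X_1 = e^(-t)(cos(2t)·(1,2) + sin(2t)·(0,-1)), X_2 = e^(-t)(sin(2t)·(1,2) - cos(2t)·(0,-1)).
General solution: C_1X_1 + C_2X_2.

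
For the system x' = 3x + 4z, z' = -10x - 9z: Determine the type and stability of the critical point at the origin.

A = [[3,4],[-10,-9]]; det(A-λI) = λ^2 + 6λ + 13.
λ = -3 ± 2i: negative real part.

stable spiral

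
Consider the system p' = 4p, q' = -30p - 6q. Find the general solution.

Coefficient matrix A = [[4, 0], [-30, -6]].
Characteristic polynomial det(A - λI) = λ^2 + 2λ - 24 = 0.
Eigenvalues λ = 4, -6.
For λ=4: (A-λI) row 2 is [-30, -10], so an eigenvector is (-1, 3).
For λ=-6: (A-λI) row 1 is [10, 0], so an eigenvector is (0, -1).
General solution: C_1e^(4t)(-1,3) + C_2e^(-6t)(0,-1).

p(t) = -C_1e^(4t), q(t) = 3C_1e^(4t) - C_2e^(-6t)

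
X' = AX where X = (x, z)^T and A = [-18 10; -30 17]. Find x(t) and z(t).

Coefficient matrix A = [[-18, 10], [-30, 17]].
Characteristic polynomial det(A - λI) = λ^2 + λ - 6 = 0.
Eigenvalues λ = -3, 2.
For λ=-3: (A-λI) row 1 is [-15, 10], so an eigenvector is (2, 3).
For λ=2: (A-λI) row 1 is [-20, 10], so an eigenvector is (-1, -2).
General solution: c_1e^(-3t)(2,3) + c_2e^(2t)(-1,-2).

x(t) = 2c_1e^(-3t) - c_2e^(2t), z(t) = 3c_1e^(-3t) - 2c_2e^(2t)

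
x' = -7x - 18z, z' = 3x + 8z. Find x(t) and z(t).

Coefficient matrix A = [[-7, -18], [3, 8]].
Characteristic polynomial det(A - λI) = λ^2 - λ - 2 = 0.
Eigenvalues λ = -1, 2.
For λ=-1: (A-λI) row 1 is [-6, -18], so an eigenvector is (3, -1).
For λ=2: (A-λI) row 1 is [-9, -18], so an eigenvector is (-2, 1).
General solution: K_1e^(-t)(3,-1) + K_2e^(2t)(-2,1).

x(t) = 3K_1e^(-t) - 2K_2e^(2t), z(t) = -K_1e^(-t) + K_2e^(2t)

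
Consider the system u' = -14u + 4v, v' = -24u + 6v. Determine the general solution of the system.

Coefficient matrix A = [[-14, 4], [-24, 6]].
Characteristic polynomial det(A - λI) = λ^2 + 8λ + 12 = 0.
Eigenvalues λ = -2, -6.
For λ=-2: (A-λI) row 1 is [-12, 4], so an eigenvector is (1, 3).
For λ=-6: (A-λI) row 1 is [-8, 4], so an eigenvector is (1, 2).
General solution: K_1e^(-2t)(1,3) + K_2e^(-6t)(1,2).

u(t) = K_1e^(-2t) + K_2e^(-6t), v(t) = 3K_1e^(-2t) + 2K_2e^(-6t)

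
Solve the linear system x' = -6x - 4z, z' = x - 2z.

Coefficient matrix A = [[-6, -4], [1, -2]].
Characteristic polynomial det(A - λI) = λ^2 + 8λ + 16 = 0.
Single eigenvalue λ = -4 with algebraic multiplicity 2.
Eigenvector v = (-2,1); generalized eigenvector w with (A-λI)w=v is (-1,1).
General solution: e^(-4t)[c_1·v + c_2·(t·v + w)].

x(t) = -2c_1e^(-4t) - 2c_2te^(-4t) - c_2e^(-4t), z(t) = c_1e^(-4t) + c_2te^(-4t) + c_2e^(-4t)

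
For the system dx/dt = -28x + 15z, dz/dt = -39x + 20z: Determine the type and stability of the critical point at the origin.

A = [[-28,15],[-39,20]]; det(A-λI) = λ^2 + 8λ + 25.
λ = -4 ± 3i: negative real part.

stable spiral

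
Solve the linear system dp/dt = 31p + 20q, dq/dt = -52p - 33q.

Coefficient matrix A = [[31, 20], [-52, -33]].
Characteristic polynomial det(A - λI) = λ^2 + 2λ + 17 = 0.
Eigenvalues λ = -1 ± 4i (complex conjugate pair).
For λ=-1+4i: an eigenvector is (1,-2) - i(-2,3) = (1 + 2i, -2 - 3i).
A real fundamental pair from Re and Im of e^((-1+4i)t)v: X_1 = e^(-t)(cos(4t)·(1,-2) + sin(4t)·(-2,3)), X_2 = e^(-t)(sin(4t)·(1,-2) - cos(4t)·(-2,3)).
General solution: C_1X_1 + C_2X_2.

p(t) = -2C_1e^(-t)sin(4t) + C_1e^(-t)cos(4t) + C_2e^(-t)sin(4t) + 2C_2e^(-t)cos(4t), q(t) = 3C_1e^(-t)sin(4t) - 2C_1e^(-t)cos(4t) - 2C_2e^(-t)sin(4t) - 3C_2e^(-t)cos(4t)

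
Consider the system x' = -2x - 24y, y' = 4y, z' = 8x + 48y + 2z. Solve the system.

Coefficient matrix A = [[-2, -24, 0], [0, 4, 0], [8, 48, 2]].
det(A - λI) = 0 gives eigenvalues λ = 4, -2, 2.
For λ=4: eigenvector (-4,1,8).
For λ=-2: eigenvector (1,0,-2).
For λ=2: eigenvector (0,0,1).
General solution: C_1e^(4t)(-4,1,8) + C_2e^(-2t)(1,0,-2) + C_3e^(2t)(0,0,1).

x(t) = -4C_1e^(4t) + C_2e^(-2t), y(t) = C_1e^(4t), z(t) = 8C_1e^(4t) - 2C_2e^(-2t) + C_3e^(2t)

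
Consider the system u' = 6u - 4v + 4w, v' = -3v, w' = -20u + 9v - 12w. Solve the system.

u(t) = -2C_2e^(-4t) + C_3e^(-2t), v(t) = -C_1e^(-3t), w(t) = -C_1e^(-3t) + 5C_2e^(-4t) - 2C_3e^(-2t)

Coefficient matrix A = [[6, -4, 4], [0, -3, 0], [-20, 9, -12]].
det(A - λI) = 0 gives eigenvalues λ = -3, -4, -2.
For λ=-3: eigenvector (0,-1,-1).
For λ=-4: eigenvector (-2,0,5).
For λ=-2: eigenvector (1,0,-2).
General solution: C_1e^(-3t)(0,-1,-1) + C_2e^(-4t)(-2,0,5) + C_3e^(-2t)(1,0,-2).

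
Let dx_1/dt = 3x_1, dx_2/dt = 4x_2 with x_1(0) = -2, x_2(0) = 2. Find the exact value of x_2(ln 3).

162

A = [[3,0],[0,4]]; eigenvalues λ = 4, 3.
Eigenvectors: (0,-1) for λ=4, (1,0) for λ=3.
From the initial condition, c_1 = -2, c_2 = -2.
x_2(ln 3) = (-2)(3^4)(-1) + (-2)(3^3)(0) = 162.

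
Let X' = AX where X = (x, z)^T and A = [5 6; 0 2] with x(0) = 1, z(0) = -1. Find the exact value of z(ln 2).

-4

A = [[5,6],[0,2]]; eigenvalues λ = 2, 5.
Eigenvectors: (-2,1) for λ=2, (1,0) for λ=5.
From the initial condition, c_1 = -1, c_2 = -1.
z(ln 2) = (-1)(2^2)(1) + (-1)(2^5)(0) = -4.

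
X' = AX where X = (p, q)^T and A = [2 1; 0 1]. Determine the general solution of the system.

Coefficient matrix A = [[2, 1], [0, 1]].
Characteristic polynomial det(A - λI) = λ^2 - 3λ + 2 = 0.
Eigenvalues λ = 1, 2.
For λ=1: (A-λI) row 1 is [1, 1], so an eigenvector is (-1, 1).
For λ=2: (A-λI) row 1 is [0, 1], so an eigenvector is (1, 0).
General solution: c_1e^(t)(-1,1) + c_2e^(2t)(1,0).

p(t) = -c_1e^(t) + c_2e^(2t), q(t) = c_1e^(t)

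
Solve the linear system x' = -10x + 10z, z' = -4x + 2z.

x(t) = 2C_1e^(-4t)sin(2t) + C_1e^(-4t)cos(2t) + C_2e^(-4t)sin(2t) - 2C_2e^(-4t)cos(2t), z(t) = C_1e^(-4t)sin(2t) + C_1e^(-4t)cos(2t) + C_2e^(-4t)sin(2t) - C_2e^(-4t)cos(2t)

Coefficient matrix A = [[-10, 10], [-4, 2]].
Characteristic polynomial det(A - λI) = λ^2 + 8λ + 20 = 0.
Eigenvalues λ = -4 ± 2i (complex conjugate pair).
For λ=-4+2i: an eigenvector is (1,1) - i(2,1) = (1 - 2i, 1 - i).
A real fundamental pair from Re and Im of e^((-4+2i)t)v: X_1 = e^(-4t)(cos(2t)·(1,1) + sin(2t)·(2,1)), X_2 = e^(-4t)(sin(2t)·(1,1) - cos(2t)·(2,1)).
General solution: C_1X_1 + C_2X_2.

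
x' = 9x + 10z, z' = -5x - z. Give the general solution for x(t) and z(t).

Coefficient matrix A = [[9, 10], [-5, -1]].
Characteristic polynomial det(A - λI) = λ^2 - 8λ + 41 = 0.
Eigenvalues λ = 4 ± 5i (complex conjugate pair).
For λ=4+5i: an eigenvector is (1,0) - i(1,-1) = (1 - i, 0 + i).
A real fundamental pair from Re and Im of e^((4+5i)t)v: X_1 = e^(4t)(cos(5t)·(1,0) + sin(5t)·(1,-1)), X_2 = e^(4t)(sin(5t)·(1,0) - cos(5t)·(1,-1)).
General solution: C_1X_1 + C_2X_2.

x(t) = C_1e^(4t)sin(5t) + C_1e^(4t)cos(5t) + C_2e^(4t)sin(5t) - C_2e^(4t)cos(5t), z(t) = -C_1e^(4t)sin(5t) + C_2e^(4t)cos(5t)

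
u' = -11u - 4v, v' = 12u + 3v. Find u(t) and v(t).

Coefficient matrix A = [[-11, -4], [12, 3]].
Characteristic polynomial det(A - λI) = λ^2 + 8λ + 15 = 0.
Eigenvalues λ = -5, -3.
For λ=-5: (A-λI) row 1 is [-6, -4], so an eigenvector is (-2, 3).
For λ=-3: (A-λI) row 1 is [-8, -4], so an eigenvector is (-1, 2).
General solution: K_1e^(-5t)(-2,3) + K_2e^(-3t)(-1,2).

u(t) = -2K_1e^(-5t) - K_2e^(-3t), v(t) = 3K_1e^(-5t) + 2K_2e^(-3t)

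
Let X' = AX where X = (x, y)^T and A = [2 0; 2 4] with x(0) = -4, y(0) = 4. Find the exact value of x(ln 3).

A = [[2,0],[2,4]]; eigenvalues λ = 2, 4.
Eigenvectors: (-1,1) for λ=2, (0,-1) for λ=4.
From the initial condition, c_1 = 4, c_2 = 0.
x(ln 3) = (4)(3^2)(-1) + (0)(3^4)(0) = -36.

-36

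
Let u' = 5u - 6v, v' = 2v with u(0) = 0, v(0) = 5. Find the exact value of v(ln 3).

A = [[5,-6],[0,2]]; eigenvalues λ = 5, 2.
Eigenvectors: (-1,0) for λ=5, (-2,-1) for λ=2.
From the initial condition, c_1 = 10, c_2 = -5.
v(ln 3) = (10)(3^5)(0) + (-5)(3^2)(-1) = 45.

45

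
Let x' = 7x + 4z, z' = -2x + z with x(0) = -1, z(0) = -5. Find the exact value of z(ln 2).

104

A = [[7,4],[-2,1]]; eigenvalues λ = 3, 5.
Eigenvectors: (1,-1) for λ=3, (2,-1) for λ=5.
From the initial condition, c_1 = 11, c_2 = -6.
z(ln 2) = (11)(2^3)(-1) + (-6)(2^5)(-1) = 104.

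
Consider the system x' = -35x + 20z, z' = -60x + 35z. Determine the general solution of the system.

x(t) = -2C_1e^(-5t) - C_2e^(5t), z(t) = -3C_1e^(-5t) - 2C_2e^(5t)

Coefficient matrix A = [[-35, 20], [-60, 35]].
Characteristic polynomial det(A - λI) = λ^2 - 25 = 0.
Eigenvalues λ = -5, 5.
For λ=-5: (A-λI) row 1 is [-30, 20], so an eigenvector is (-2, -3).
For λ=5: (A-λI) row 1 is [-40, 20], so an eigenvector is (-1, -2).
General solution: C_1e^(-5t)(-2,-3) + C_2e^(5t)(-1,-2).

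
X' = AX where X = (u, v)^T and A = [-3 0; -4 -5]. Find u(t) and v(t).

Coefficient matrix A = [[-3, 0], [-4, -5]].
Characteristic polynomial det(A - λI) = λ^2 + 8λ + 15 = 0.
Eigenvalues λ = -5, -3.
For λ=-5: (A-λI) row 1 is [2, 0], so an eigenvector is (0, -1).
For λ=-3: (A-λI) row 2 is [-4, -2], so an eigenvector is (-1, 2).
General solution: K_1e^(-5t)(0,-1) + K_2e^(-3t)(-1,2).

u(t) = -K_2e^(-3t), v(t) = -K_1e^(-5t) + 2K_2e^(-3t)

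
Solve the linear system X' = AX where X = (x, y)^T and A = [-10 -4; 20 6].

Coefficient matrix A = [[-10, -4], [20, 6]].
Characteristic polynomial det(A - λI) = λ^2 + 4λ + 20 = 0.
Eigenvalues λ = -2 ± 4i (complex conjugate pair).
For λ=-2+4i: an eigenvector is (1,-2) - i(0,1) = (1, -2 - i).
A real fundamental pair from Re and Im of e^((-2+4i)t)v: X_1 = e^(-2t)(cos(4t)·(1,-2) + sin(4t)·(0,1)), X_2 = e^(-2t)(sin(4t)·(1,-2) - cos(4t)·(0,1)).
General solution: c_1X_1 + c_2X_2.

x(t) = c_1e^(-2t)cos(4t) + c_2e^(-2t)sin(4t), y(t) = c_1e^(-2t)sin(4t) - 2c_1e^(-2t)cos(4t) - 2c_2e^(-2t)sin(4t) - c_2e^(-2t)cos(4t)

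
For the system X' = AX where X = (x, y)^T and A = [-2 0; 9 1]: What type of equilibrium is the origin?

A = [[-2,0],[9,1]]; det(A-λI) = λ^2 + λ - 2.
λ = -2, 1: opposite signs.

saddle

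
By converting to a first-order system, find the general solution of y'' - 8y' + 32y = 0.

Let x_1 = y, x_2 = y'. Then x_1' = x_2 and x_2' = -32x_1 + 8x_2.
A = [[0,1],[-32,8]]; det(A-λI) = λ^2 - 8λ + 32.
Eigenvalues λ = 4 ± 4i.

y(t) = c_1e^(4t)cos(4t) + c_2e^(4t)sin(4t)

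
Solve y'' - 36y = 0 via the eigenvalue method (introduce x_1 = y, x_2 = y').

Let x_1 = y, x_2 = y'. Then x_1' = x_2 and x_2' = 36x_1.
A = [[0,1],[36,0]]; det(A-λI) = λ^2 - 36.
Eigenvalues λ = 6, -6 with eigenvectors (1,6), (1,-6).

y(t) = c_1e^(6t) + c_2e^(-6t)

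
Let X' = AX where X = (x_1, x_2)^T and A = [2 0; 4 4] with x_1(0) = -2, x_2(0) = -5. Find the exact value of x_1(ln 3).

A = [[2,0],[4,4]]; eigenvalues λ = 4, 2.
Eigenvectors: (0,-1) for λ=4, (1,-2) for λ=2.
From the initial condition, c_1 = 9, c_2 = -2.
x_1(ln 3) = (9)(3^4)(0) + (-2)(3^2)(1) = -18.

-18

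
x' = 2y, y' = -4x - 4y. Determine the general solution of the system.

Coefficient matrix A = [[0, 2], [-4, -4]].
Characteristic polynomial det(A - λI) = λ^2 + 4λ + 8 = 0.
Eigenvalues λ = -2 ± 2i (complex conjugate pair).
For λ=-2+2i: an eigenvector is (0,1) - i(1,-1) = (0 - i, 1 + i).
A real fundamental pair from Re and Im of e^((-2+2i)t)v: X_1 = e^(-2t)(cos(2t)·(0,1) + sin(2t)·(1,-1)), X_2 = e^(-2t)(sin(2t)·(0,1) - cos(2t)·(1,-1)).
General solution: K_1X_1 + K_2X_2.

x(t) = K_1e^(-2t)sin(2t) - K_2e^(-2t)cos(2t), y(t) = -K_1e^(-2t)sin(2t) + K_1e^(-2t)cos(2t) + K_2e^(-2t)sin(2t) + K_2e^(-2t)cos(2t)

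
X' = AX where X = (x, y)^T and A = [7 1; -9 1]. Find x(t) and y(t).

x(t) = -K_1e^(4t) - K_2te^(4t) - K_2e^(4t), y(t) = 3K_1e^(4t) + 3K_2te^(4t) + 2K_2e^(4t)

Coefficient matrix A = [[7, 1], [-9, 1]].
Characteristic polynomial det(A - λI) = λ^2 - 8λ + 16 = 0.
Single eigenvalue λ = 4 with algebraic multiplicity 2.
Eigenvector v = (-1,3); generalized eigenvector w with (A-λI)w=v is (-1,2).
General solution: e^(4t)[K_1·v + K_2·(t·v + w)].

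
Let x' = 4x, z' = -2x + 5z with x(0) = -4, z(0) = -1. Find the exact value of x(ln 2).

-64

A = [[4,0],[-2,5]]; eigenvalues λ = 5, 4.
Eigenvectors: (0,-1) for λ=5, (1,2) for λ=4.
From the initial condition, c_1 = -7, c_2 = -4.
x(ln 2) = (-7)(2^5)(0) + (-4)(2^4)(1) = -64.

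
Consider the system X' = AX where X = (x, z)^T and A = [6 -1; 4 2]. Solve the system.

Coefficient matrix A = [[6, -1], [4, 2]].
Characteristic polynomial det(A - λI) = λ^2 - 8λ + 16 = 0.
Single eigenvalue λ = 4 with algebraic multiplicity 2.
Eigenvector v = (-1,-2); generalized eigenvector w with (A-λI)w=v is (-2,-3).
General solution: e^(4t)[K_1·v + K_2·(t·v + w)].

x(t) = -K_1e^(4t) - K_2te^(4t) - 2K_2e^(4t), z(t) = -2K_1e^(4t) - 2K_2te^(4t) - 3K_2e^(4t)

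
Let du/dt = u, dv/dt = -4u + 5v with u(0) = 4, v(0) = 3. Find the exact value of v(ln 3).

A = [[1,0],[-4,5]]; eigenvalues λ = 5, 1.
Eigenvectors: (0,1) for λ=5, (-1,-1) for λ=1.
From the initial condition, c_1 = -1, c_2 = -4.
v(ln 3) = (-1)(3^5)(1) + (-4)(3^1)(-1) = -231.

-231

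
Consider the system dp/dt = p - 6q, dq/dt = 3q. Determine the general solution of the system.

Coefficient matrix A = [[1, -6], [0, 3]].
Characteristic polynomial det(A - λI) = λ^2 - 4λ + 3 = 0.
Eigenvalues λ = 3, 1.
For λ=3: (A-λI) row 1 is [-2, -6], so an eigenvector is (3, -1).
For λ=1: (A-λI) row 1 is [0, -6], so an eigenvector is (-1, 0).
General solution: K_1e^(3t)(3,-1) + K_2e^(t)(-1,0).

p(t) = 3K_1e^(3t) - K_2e^(t), q(t) = -K_1e^(3t)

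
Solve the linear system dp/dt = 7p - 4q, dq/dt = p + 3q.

Coefficient matrix A = [[7, -4], [1, 3]].
Characteristic polynomial det(A - λI) = λ^2 - 10λ + 25 = 0.
Single eigenvalue λ = 5 with algebraic multiplicity 2.
Eigenvector v = (-2,-1); generalized eigenvector w with (A-λI)w=v is (3,2).
General solution: e^(5t)[c_1·v + c_2·(t·v + w)].

p(t) = -2c_1e^(5t) - 2c_2te^(5t) + 3c_2e^(5t), q(t) = -c_1e^(5t) - c_2te^(5t) + 2c_2e^(5t)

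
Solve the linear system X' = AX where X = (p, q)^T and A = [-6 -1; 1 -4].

Coefficient matrix A = [[-6, -1], [1, -4]].
Characteristic polynomial det(A - λI) = λ^2 + 10λ + 25 = 0.
Single eigenvalue λ = -5 with algebraic multiplicity 2.
Eigenvector v = (-1,1); generalized eigenvector w with (A-λI)w=v is (-1,2).
General solution: e^(-5t)[C_1·v + C_2·(t·v + w)].

p(t) = -C_1e^(-5t) - C_2te^(-5t) - C_2e^(-5t), q(t) = C_1e^(-5t) + C_2te^(-5t) + 2C_2e^(-5t)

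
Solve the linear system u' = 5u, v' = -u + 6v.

Coefficient matrix A = [[5, 0], [-1, 6]].
Characteristic polynomial det(A - λI) = λ^2 - 11λ + 30 = 0.
Eigenvalues λ = 5, 6.
For λ=5: (A-λI) row 2 is [-1, 1], so an eigenvector is (-1, -1).
For λ=6: (A-λI) row 1 is [-1, 0], so an eigenvector is (0, 1).
General solution: C_1e^(5t)(-1,-1) + C_2e^(6t)(0,1).

u(t) = -C_1e^(5t), v(t) = -C_1e^(5t) + C_2e^(6t)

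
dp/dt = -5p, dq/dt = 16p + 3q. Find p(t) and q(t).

p(t) = C_1e^(-5t), q(t) = -2C_1e^(-5t) - C_2e^(3t)

Coefficient matrix A = [[-5, 0], [16, 3]].
Characteristic polynomial det(A - λI) = λ^2 + 2λ - 15 = 0.
Eigenvalues λ = -5, 3.
For λ=-5: (A-λI) row 2 is [16, 8], so an eigenvector is (1, -2).
For λ=3: (A-λI) row 1 is [-8, 0], so an eigenvector is (0, -1).
General solution: C_1e^(-5t)(1,-2) + C_2e^(3t)(0,-1).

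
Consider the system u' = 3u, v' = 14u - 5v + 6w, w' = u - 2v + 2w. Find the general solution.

u(t) = K_1e^(3t), v(t) = K_1e^(3t) + 2K_2e^(-2t) - 3K_3e^(-t), w(t) = -K_1e^(3t) + K_2e^(-2t) - 2K_3e^(-t)

Coefficient matrix A = [[3, 0, 0], [14, -5, 6], [1, -2, 2]].
det(A - λI) = 0 gives eigenvalues λ = 3, -2, -1.
For λ=3: eigenvector (1,1,-1).
For λ=-2: eigenvector (0,2,1).
For λ=-1: eigenvector (0,-3,-2).
General solution: K_1e^(3t)(1,1,-1) + K_2e^(-2t)(0,2,1) + K_3e^(-t)(0,-3,-2).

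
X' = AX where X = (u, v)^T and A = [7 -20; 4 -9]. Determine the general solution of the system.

Coefficient matrix A = [[7, -20], [4, -9]].
Characteristic polynomial det(A - λI) = λ^2 + 2λ + 17 = 0.
Eigenvalues λ = -1 ± 4i (complex conjugate pair).
For λ=-1+4i: an eigenvector is (-1,0) - i(-2,-1) = (-1 + 2i, 0 + i).
A real fundamental pair from Re and Im of e^((-1+4i)t)v: X_1 = e^(-t)(cos(4t)·(-1,0) + sin(4t)·(-2,-1)), X_2 = e^(-t)(sin(4t)·(-1,0) - cos(4t)·(-2,-1)).
General solution: C_1X_1 + C_2X_2.

u(t) = -2C_1e^(-t)sin(4t) - C_1e^(-t)cos(4t) - C_2e^(-t)sin(4t) + 2C_2e^(-t)cos(4t), v(t) = -C_1e^(-t)sin(4t) + C_2e^(-t)cos(4t)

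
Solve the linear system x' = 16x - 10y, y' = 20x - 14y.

Coefficient matrix A = [[16, -10], [20, -14]].
Characteristic polynomial det(A - λI) = λ^2 - 2λ - 24 = 0.
Eigenvalues λ = -4, 6.
For λ=-4: (A-λI) row 1 is [20, -10], so an eigenvector is (-1, -2).
For λ=6: (A-λI) row 1 is [10, -10], so an eigenvector is (-1, -1).
General solution: K_1e^(-4t)(-1,-2) + K_2e^(6t)(-1,-1).

x(t) = -K_1e^(-4t) - K_2e^(6t), y(t) = -2K_1e^(-4t) - K_2e^(6t)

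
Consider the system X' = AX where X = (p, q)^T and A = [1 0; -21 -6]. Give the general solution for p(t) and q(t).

p(t) = c_2e^(t), q(t) = -c_1e^(-6t) - 3c_2e^(t)

Coefficient matrix A = [[1, 0], [-21, -6]].
Characteristic polynomial det(A - λI) = λ^2 + 5λ - 6 = 0.
Eigenvalues λ = -6, 1.
For λ=-6: (A-λI) row 1 is [7, 0], so an eigenvector is (0, -1).
For λ=1: (A-λI) row 2 is [-21, -7], so an eigenvector is (1, -3).
General solution: c_1e^(-6t)(0,-1) + c_2e^(t)(1,-3).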